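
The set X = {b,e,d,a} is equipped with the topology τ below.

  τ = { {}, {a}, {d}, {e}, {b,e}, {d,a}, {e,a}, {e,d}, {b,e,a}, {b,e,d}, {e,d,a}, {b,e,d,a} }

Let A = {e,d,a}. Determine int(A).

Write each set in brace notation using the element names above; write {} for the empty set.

U open, U⊆A: {}, {e}, {d}, {a}, {e,a}, {e,d}, {d,a}, {e,d,a}. int(A) = ⋃ = {e,d,a}

{e,d,a}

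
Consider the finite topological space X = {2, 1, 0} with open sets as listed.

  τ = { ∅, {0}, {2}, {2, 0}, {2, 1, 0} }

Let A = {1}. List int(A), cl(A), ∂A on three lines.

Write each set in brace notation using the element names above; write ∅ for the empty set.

int(A) = ∅
cl(A)  = {1}
∂A     = {1}

interior: largest open inside A is ∅ (from ∅)
cl via duality: int({2, 0}) = {2, 0}, so X∖{2, 0} = {1}
cl∖int = {1}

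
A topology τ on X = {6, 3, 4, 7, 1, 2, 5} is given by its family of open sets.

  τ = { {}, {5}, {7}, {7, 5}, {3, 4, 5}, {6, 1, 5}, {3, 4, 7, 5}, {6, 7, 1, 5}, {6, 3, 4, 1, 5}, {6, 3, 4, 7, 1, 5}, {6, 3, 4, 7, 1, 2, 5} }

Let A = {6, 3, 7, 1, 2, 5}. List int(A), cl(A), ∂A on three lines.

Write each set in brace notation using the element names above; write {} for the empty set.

open subsets of A: {}, {7}, {5}, {7, 5}, {6, 1, 5}, {6, 7, 1, 5}; so int(A) = {6, 7, 1, 5}
closure: X∖int(X∖A) = X∖{} = {6, 3, 4, 7, 1, 2, 5}
∂A = {6, 3, 4, 7, 1, 2, 5} minus {6, 7, 1, 5} = {3, 4, 2}

int(A) = {6, 7, 1, 5}
cl(A)  = {6, 3, 4, 7, 1, 2, 5}
∂A     = {3, 4, 2}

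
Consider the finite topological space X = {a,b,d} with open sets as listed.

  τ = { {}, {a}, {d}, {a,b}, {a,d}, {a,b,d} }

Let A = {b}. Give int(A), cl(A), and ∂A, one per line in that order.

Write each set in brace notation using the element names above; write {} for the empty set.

int(A) = {}
cl(A)  = {b}
∂A     = {b}

opens ⊆ A: {}; union → int = {}
complement {a,d}; its interior {a,d}; cl(A) = X∖{a,d} = {b}
boundary = {b} ∖ {} = {b}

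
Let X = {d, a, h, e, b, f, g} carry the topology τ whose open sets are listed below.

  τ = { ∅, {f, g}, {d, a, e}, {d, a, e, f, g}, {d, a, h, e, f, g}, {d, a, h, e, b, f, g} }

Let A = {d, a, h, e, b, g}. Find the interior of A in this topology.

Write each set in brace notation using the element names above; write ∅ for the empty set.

{d, a, e}

opens ⊆ A: ∅, {d, a, e}; union → int = {d, a, e}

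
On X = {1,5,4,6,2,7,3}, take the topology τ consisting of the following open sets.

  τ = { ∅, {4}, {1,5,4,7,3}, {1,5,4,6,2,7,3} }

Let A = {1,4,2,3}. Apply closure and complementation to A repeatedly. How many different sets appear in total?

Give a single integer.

cl via duality: int({5,6,7}) = ∅, so X∖∅ = {1,5,4,6,2,7,3}
Write k for closure, c for complement:
  1. A     = {1,4,2,3}
  2. kA    = {1,5,4,6,2,7,3}
  3. cA    = {5,6,7}
  4. ckA   = ∅
  5. kcA   = {1,5,6,2,7,3}
  6. ckcA  = {4}
applying k or c yields no new set

6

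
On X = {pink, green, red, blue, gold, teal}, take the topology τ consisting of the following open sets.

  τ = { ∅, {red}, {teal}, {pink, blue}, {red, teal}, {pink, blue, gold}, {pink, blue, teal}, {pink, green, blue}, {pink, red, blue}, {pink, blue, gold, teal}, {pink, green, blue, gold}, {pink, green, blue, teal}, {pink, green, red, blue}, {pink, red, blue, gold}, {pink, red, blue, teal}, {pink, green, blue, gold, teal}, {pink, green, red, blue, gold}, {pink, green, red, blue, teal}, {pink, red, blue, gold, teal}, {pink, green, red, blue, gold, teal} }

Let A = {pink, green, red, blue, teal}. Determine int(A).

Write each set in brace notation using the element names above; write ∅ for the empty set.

{pink, green, red, blue, teal}

interior: largest open inside A is {pink, green, red, blue, teal} (from ∅, {red}, {teal}, {red, teal}, {pink, blue}, {pink, green, blue}, {pink, blue, teal}, {pink, red, blue}, {pink, green, red, blue}, {pink, red, blue, teal}, {pink, green, blue, teal}, {pink, green, red, blue, teal})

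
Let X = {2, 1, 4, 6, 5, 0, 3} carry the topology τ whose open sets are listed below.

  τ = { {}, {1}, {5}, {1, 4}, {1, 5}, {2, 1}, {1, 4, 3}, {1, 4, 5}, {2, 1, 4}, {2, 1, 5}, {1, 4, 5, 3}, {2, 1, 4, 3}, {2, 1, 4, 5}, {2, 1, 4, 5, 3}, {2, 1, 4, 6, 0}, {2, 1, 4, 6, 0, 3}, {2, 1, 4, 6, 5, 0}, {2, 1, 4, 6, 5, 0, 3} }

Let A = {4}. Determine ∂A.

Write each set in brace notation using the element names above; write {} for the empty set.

interior: largest open inside A is {} (from {})
cl via duality: int({2, 1, 6, 5, 0, 3}) = {2, 1, 5}, so X∖{2, 1, 5} = {4, 6, 0, 3}
cl∖int = {4, 6, 0, 3}

{4, 6, 0, 3}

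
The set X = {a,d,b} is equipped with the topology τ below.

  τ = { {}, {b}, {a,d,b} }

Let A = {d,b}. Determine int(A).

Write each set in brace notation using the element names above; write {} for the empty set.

interior: largest open inside A is {b} (from {}, {b})

{b}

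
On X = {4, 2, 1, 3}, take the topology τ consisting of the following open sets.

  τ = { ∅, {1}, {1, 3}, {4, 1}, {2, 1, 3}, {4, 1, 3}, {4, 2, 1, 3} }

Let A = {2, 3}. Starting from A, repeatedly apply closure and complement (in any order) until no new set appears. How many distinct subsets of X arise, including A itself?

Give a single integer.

complement {4, 1}; its interior {4, 1}; cl(A) = X∖{4, 1} = {2, 3}
With k = closure, c = complement:
  1. A     = {2, 3}
  2. cA    = {4, 1}
  3. kcA   = {4, 2, 1, 3}
  4. ckcA  = ∅
k, c of each give nothing new

4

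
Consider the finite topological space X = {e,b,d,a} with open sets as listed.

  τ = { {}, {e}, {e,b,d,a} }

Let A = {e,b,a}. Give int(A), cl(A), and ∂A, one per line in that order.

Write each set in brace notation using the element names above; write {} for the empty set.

interior: largest open inside A is {e} (from {}, {e})
cl via duality: int({d}) = {}, so X∖{} = {e,b,d,a}
cl∖int = {b,d,a}

int(A) = {e}
cl(A)  = {e,b,d,a}
∂A     = {b,d,a}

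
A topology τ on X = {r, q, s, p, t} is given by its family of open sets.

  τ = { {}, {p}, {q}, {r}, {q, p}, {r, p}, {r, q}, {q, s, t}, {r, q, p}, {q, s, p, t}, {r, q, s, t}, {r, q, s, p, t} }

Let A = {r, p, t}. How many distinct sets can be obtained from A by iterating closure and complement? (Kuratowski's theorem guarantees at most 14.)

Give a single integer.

6

cl via duality: int({q, s}) = {q}, so X∖{q} = {r, s, p, t}
Write k for closure, c for complement:
  1. A     = {r, p, t}
  2. kA    = {r, s, p, t}
  3. cA    = {q, s}
  4. ckA   = {q}
  5. kcA   = {q, s, t}
  6. ckcA  = {r, p}
applying k or c yields no new set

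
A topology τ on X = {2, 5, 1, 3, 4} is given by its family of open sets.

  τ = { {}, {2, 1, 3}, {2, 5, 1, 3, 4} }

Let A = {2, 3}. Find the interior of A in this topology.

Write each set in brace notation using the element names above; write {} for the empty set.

{}

opens ⊆ A: {}; union → int = {}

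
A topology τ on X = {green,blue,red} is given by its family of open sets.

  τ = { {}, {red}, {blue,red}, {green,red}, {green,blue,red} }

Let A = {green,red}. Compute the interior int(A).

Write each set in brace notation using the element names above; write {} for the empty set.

{green,red}

interior: largest open inside A is {green,red} (from {}, {red}, {green,red})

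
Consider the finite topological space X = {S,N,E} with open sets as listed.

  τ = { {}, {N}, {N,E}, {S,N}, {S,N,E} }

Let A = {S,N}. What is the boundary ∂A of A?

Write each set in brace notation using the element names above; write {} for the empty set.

{E}

open subsets of A: {}, {N}, {S,N}; so int(A) = {S,N}
closure: X∖int(X∖A) = X∖{} = {S,N,E}
∂A = {S,N,E} minus {S,N} = {E}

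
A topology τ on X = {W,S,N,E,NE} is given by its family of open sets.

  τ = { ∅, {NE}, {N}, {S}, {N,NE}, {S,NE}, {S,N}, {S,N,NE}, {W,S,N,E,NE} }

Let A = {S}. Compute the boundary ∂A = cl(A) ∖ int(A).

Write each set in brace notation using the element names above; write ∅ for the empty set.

{W,E}

opens ⊆ A: ∅, {S}; union → int = {S}
complement {W,N,E,NE}; its interior {N,NE}; cl(A) = X∖{N,NE} = {W,S,E}
boundary = {W,S,E} ∖ {S} = {W,E}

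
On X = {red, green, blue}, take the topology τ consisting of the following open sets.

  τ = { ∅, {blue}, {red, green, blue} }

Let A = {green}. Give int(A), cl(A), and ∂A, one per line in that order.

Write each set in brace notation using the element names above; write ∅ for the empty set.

int(A) = ∅
cl(A)  = {red, green}
∂A     = {red, green}

interior: largest open inside A is ∅ (from ∅)
cl via duality: int({red, blue}) = {blue}, so X∖{blue} = {red, green}
cl∖int = {red, green}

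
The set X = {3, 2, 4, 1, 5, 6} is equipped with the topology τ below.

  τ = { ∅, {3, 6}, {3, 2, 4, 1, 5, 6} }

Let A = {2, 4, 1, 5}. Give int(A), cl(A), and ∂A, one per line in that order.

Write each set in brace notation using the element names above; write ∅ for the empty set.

int(A) = ∅
cl(A)  = {2, 4, 1, 5}
∂A     = {2, 4, 1, 5}

interior: largest open inside A is ∅ (from ∅)
cl via duality: int({3, 6}) = {3, 6}, so X∖{3, 6} = {2, 4, 1, 5}
cl∖int = {2, 4, 1, 5}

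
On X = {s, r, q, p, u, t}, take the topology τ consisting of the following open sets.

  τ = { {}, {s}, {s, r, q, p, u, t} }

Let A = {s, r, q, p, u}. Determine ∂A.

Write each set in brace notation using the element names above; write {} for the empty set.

open subsets of A: {}, {s}; so int(A) = {s}
closure: X∖int(X∖A) = X∖{} = {s, r, q, p, u, t}
∂A = {s, r, q, p, u, t} minus {s} = {r, q, p, u, t}

{r, q, p, u, t}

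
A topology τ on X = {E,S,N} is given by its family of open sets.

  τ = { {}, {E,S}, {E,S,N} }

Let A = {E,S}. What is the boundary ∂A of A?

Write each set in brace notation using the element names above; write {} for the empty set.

interior: largest open inside A is {E,S} (from {}, {E,S})
cl via duality: int({N}) = {}, so X∖{} = {E,S,N}
cl∖int = {N}

{N}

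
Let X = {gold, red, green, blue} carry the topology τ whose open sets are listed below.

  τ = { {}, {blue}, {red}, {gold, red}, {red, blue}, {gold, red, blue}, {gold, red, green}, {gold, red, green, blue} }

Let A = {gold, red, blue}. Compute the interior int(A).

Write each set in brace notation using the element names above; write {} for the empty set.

opens ⊆ A: {}, {red}, {blue}, {gold, red}, {red, blue}, {gold, red, blue}; union → int = {gold, red, blue}

{gold, red, blue}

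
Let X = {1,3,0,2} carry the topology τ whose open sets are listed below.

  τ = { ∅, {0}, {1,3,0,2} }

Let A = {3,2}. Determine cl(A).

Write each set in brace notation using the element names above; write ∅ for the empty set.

complement {1,0}; its interior {0}; cl(A) = X∖{0} = {1,3,2}

{1,3,2}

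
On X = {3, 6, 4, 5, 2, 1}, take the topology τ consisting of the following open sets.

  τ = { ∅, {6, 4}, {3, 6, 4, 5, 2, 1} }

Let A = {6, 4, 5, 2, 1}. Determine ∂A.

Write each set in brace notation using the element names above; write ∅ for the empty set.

{3, 5, 2, 1}

interior: largest open inside A is {6, 4} (from ∅, {6, 4})
cl via duality: int({3}) = ∅, so X∖∅ = {3, 6, 4, 5, 2, 1}
cl∖int = {3, 5, 2, 1}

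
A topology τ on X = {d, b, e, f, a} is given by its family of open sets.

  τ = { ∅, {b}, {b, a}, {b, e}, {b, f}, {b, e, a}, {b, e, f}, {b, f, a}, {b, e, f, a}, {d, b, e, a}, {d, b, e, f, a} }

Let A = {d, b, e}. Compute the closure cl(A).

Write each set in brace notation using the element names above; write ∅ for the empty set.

complement {f, a}; its interior ∅; cl(A) = X∖∅ = {d, b, e, f, a}

{d, b, e, f, a}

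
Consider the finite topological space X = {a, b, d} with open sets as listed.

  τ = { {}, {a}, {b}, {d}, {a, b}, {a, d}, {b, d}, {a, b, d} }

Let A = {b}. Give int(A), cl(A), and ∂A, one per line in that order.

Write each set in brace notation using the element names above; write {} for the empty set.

open subsets of A: {}, {b}; so int(A) = {b}
closure: X∖int(X∖A) = X∖{a, d} = {b}
∂A = {b} minus {b} = {}

int(A) = {b}
cl(A)  = {b}
∂A     = {}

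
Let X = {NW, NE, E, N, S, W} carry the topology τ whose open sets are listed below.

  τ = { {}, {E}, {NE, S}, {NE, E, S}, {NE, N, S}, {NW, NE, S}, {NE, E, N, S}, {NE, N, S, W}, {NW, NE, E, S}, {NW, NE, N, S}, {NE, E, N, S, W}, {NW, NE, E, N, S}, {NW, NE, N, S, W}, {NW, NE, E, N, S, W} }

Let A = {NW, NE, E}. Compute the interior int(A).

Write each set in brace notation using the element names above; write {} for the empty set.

{E}

open subsets of A: {}, {E}; so int(A) = {E}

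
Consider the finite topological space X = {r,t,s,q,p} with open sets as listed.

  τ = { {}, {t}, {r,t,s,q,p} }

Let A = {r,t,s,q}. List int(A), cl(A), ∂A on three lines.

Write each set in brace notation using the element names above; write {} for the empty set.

opens ⊆ A: {}, {t}; union → int = {t}
complement {p}; its interior {}; cl(A) = X∖{} = {r,t,s,q,p}
boundary = {r,t,s,q,p} ∖ {t} = {r,s,q,p}

int(A) = {t}
cl(A)  = {r,t,s,q,p}
∂A     = {r,s,q,p}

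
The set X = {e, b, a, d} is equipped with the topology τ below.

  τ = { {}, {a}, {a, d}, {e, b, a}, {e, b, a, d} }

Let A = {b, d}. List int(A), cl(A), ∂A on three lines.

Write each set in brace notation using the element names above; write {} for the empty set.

opens ⊆ A: {}; union → int = {}
complement {e, a}; its interior {a}; cl(A) = X∖{a} = {e, b, d}
boundary = {e, b, d} ∖ {} = {e, b, d}

int(A) = {}
cl(A)  = {e, b, d}
∂A     = {e, b, d}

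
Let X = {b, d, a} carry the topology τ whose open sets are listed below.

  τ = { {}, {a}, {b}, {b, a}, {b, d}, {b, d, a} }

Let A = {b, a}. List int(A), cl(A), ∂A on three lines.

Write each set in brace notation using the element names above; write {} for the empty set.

int(A) = {b, a}
cl(A)  = {b, d, a}
∂A     = {d}

opens ⊆ A: {}, {b}, {a}, {b, a}; union → int = {b, a}
complement {d}; its interior {}; cl(A) = X∖{} = {b, d, a}
boundary = {b, d, a} ∖ {b, a} = {d}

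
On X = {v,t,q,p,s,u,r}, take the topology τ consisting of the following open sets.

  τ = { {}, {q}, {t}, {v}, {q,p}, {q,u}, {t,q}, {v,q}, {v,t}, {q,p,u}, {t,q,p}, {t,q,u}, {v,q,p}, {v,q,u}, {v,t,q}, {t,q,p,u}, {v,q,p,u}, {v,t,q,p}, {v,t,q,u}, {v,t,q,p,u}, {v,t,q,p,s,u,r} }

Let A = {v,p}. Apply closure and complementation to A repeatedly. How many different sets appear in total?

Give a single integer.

8

X∖A={t,q,s,u,r}, int(X∖A)={t,q,u}, hence cl(A)={v,p,s,r}
Orbit (k=closure, c=complement):
  1. A     = {v,p}
  2. kA    = {v,p,s,r}
  3. cA    = {t,q,s,u,r}
  4. ckA   = {t,q,u}
  5. kcA   = {t,q,p,s,u,r}
  6. ckcA  = {v}
  7. kckcA = {v,s,r}
  8. ckckcA = {t,q,p,u}
(closed under both — stop)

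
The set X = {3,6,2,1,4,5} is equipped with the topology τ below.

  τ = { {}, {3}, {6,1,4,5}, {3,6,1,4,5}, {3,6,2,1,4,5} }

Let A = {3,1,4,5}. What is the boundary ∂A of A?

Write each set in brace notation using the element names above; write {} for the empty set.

U open, U⊆A: {}, {3}. int(A) = ⋃ = {3}
X∖A={6,2}, int(X∖A)={}, hence cl(A)={3,6,2,1,4,5}
∂A: remove int from cl → {6,2,1,4,5}

{6,2,1,4,5}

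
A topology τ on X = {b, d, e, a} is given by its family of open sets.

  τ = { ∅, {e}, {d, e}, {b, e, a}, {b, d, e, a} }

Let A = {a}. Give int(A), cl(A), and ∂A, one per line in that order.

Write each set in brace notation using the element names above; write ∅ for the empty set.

int(A) = ∅
cl(A)  = {b, a}
∂A     = {b, a}

interior: largest open inside A is ∅ (from ∅)
cl via duality: int({b, d, e}) = {d, e}, so X∖{d, e} = {b, a}
cl∖int = {b, a}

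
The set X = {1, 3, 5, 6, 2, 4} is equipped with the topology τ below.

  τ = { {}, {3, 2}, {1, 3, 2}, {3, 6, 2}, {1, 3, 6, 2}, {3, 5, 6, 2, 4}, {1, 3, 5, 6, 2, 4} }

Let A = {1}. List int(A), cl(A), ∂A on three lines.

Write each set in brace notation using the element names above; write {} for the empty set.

int(A) = {}
cl(A)  = {1}
∂A     = {1}

interior: largest open inside A is {} (from {})
cl via duality: int({3, 5, 6, 2, 4}) = {3, 5, 6, 2, 4}, so X∖{3, 5, 6, 2, 4} = {1}
cl∖int = {1}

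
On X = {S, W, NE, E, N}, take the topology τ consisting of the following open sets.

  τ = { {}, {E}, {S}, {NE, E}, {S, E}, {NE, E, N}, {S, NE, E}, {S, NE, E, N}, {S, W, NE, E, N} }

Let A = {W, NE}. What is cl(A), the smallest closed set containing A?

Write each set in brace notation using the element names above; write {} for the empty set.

X∖A={S, E, N}, int(X∖A)={S, E}, hence cl(A)={W, NE, N}

{W, NE, N}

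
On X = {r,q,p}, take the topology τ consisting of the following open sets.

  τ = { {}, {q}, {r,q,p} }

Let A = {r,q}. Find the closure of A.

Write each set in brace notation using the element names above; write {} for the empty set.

complement {p}; its interior {}; cl(A) = X∖{} = {r,q,p}

{r,q,p}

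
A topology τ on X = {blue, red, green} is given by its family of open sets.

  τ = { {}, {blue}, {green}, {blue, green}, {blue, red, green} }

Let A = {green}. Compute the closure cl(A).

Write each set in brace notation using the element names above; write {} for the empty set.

{red, green}

cl via duality: int({blue, red}) = {blue}, so X∖{blue} = {red, green}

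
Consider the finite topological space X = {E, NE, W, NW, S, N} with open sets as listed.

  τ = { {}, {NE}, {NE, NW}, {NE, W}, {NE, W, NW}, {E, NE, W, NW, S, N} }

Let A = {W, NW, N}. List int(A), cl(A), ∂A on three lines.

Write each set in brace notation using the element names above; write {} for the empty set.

int(A) = {}
cl(A)  = {E, W, NW, S, N}
∂A     = {E, W, NW, S, N}

interior: largest open inside A is {} (from {})
cl via duality: int({E, NE, S}) = {NE}, so X∖{NE} = {E, W, NW, S, N}
cl∖int = {E, W, NW, S, N}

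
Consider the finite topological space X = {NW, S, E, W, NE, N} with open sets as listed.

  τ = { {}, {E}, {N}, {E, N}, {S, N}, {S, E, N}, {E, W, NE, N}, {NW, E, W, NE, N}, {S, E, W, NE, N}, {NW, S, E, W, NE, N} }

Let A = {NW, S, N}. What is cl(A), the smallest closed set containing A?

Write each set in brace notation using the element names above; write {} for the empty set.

{NW, S, W, NE, N}

cl via duality: int({E, W, NE}) = {E}, so X∖{E} = {NW, S, W, NE, N}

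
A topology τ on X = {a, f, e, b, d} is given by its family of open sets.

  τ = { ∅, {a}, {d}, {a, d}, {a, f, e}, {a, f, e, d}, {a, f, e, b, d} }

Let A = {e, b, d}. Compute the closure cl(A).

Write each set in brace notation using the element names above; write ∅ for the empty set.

X∖A={a, f}, int(X∖A)={a}, hence cl(A)={f, e, b, d}

{f, e, b, d}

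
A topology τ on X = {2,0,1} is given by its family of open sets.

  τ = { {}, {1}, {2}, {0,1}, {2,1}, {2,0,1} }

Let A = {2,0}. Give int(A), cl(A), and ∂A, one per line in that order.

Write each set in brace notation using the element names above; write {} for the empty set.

open subsets of A: {}, {2}; so int(A) = {2}
closure: X∖int(X∖A) = X∖{1} = {2,0}
∂A = {2,0} minus {2} = {0}

int(A) = {2}
cl(A)  = {2,0}
∂A     = {0}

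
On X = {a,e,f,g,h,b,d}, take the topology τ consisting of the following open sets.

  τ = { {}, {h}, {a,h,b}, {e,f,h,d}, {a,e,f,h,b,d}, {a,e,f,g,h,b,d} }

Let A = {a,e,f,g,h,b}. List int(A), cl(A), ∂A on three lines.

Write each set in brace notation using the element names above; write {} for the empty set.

U open, U⊆A: {}, {h}, {a,h,b}. int(A) = ⋃ = {a,h,b}
X∖A={d}, int(X∖A)={}, hence cl(A)={a,e,f,g,h,b,d}
∂A: remove int from cl → {e,f,g,d}

int(A) = {a,h,b}
cl(A)  = {a,e,f,g,h,b,d}
∂A     = {e,f,g,d}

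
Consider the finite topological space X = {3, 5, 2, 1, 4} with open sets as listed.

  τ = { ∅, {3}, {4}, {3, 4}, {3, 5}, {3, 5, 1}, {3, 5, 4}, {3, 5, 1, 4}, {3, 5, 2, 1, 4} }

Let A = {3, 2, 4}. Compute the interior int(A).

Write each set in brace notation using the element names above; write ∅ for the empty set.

open subsets of A: ∅, {4}, {3}, {3, 4}; so int(A) = {3, 4}

{3, 4}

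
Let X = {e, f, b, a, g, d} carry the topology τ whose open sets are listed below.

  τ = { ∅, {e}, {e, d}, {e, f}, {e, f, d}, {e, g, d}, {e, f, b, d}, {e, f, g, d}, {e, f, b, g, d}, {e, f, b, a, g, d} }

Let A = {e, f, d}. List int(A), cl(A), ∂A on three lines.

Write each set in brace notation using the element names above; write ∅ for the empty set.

int(A) = {e, f, d}
cl(A)  = {e, f, b, a, g, d}
∂A     = {b, a, g}

U open, U⊆A: ∅, {e}, {e, d}, {e, f}, {e, f, d}. int(A) = ⋃ = {e, f, d}
X∖A={b, a, g}, int(X∖A)=∅, hence cl(A)={e, f, b, a, g, d}
∂A: remove int from cl → {b, a, g}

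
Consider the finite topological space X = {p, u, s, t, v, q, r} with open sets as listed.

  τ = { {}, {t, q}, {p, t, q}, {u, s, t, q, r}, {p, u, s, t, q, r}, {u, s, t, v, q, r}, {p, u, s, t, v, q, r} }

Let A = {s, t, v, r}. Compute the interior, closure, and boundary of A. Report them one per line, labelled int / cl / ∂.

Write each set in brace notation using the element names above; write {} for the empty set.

int(A) = {}
cl(A)  = {p, u, s, t, v, q, r}
∂A     = {p, u, s, t, v, q, r}

open subsets of A: {}; so int(A) = {}
closure: X∖int(X∖A) = X∖{} = {p, u, s, t, v, q, r}
∂A = {p, u, s, t, v, q, r} minus {} = {p, u, s, t, v, q, r}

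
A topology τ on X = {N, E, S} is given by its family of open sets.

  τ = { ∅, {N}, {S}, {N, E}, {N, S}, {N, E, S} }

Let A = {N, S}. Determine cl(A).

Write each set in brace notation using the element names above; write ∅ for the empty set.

{N, E, S}

complement {E}; its interior ∅; cl(A) = X∖∅ = {N, E, S}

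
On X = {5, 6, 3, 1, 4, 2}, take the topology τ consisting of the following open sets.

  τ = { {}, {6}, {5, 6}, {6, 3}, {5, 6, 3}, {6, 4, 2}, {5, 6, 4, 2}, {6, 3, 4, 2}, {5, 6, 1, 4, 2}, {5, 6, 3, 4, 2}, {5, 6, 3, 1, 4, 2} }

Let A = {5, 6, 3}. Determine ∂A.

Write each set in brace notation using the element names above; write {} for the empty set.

interior: largest open inside A is {5, 6, 3} (from {}, {6}, {5, 6}, {6, 3}, {5, 6, 3})
cl via duality: int({1, 4, 2}) = {}, so X∖{} = {5, 6, 3, 1, 4, 2}
cl∖int = {1, 4, 2}

{1, 4, 2}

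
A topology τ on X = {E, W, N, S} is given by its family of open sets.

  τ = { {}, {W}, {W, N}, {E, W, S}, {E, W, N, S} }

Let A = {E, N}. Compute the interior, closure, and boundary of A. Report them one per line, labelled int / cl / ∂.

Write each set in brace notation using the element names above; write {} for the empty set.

interior: largest open inside A is {} (from {})
cl via duality: int({W, S}) = {W}, so X∖{W} = {E, N, S}
cl∖int = {E, N, S}

int(A) = {}
cl(A)  = {E, N, S}
∂A     = {E, N, S}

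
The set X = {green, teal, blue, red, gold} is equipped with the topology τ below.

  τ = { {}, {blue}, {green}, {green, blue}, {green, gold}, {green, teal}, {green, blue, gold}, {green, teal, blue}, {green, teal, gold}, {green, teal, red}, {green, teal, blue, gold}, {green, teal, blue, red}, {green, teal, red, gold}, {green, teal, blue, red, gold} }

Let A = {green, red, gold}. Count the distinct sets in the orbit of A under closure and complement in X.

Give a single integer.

6

X∖A={teal, blue}, int(X∖A)={blue}, hence cl(A)={green, teal, red, gold}
Orbit (k=closure, c=complement):
  1. A     = {green, red, gold}
  2. kA    = {green, teal, red, gold}
  3. cA    = {teal, blue}
  4. ckA   = {blue}
  5. kcA   = {teal, blue, red}
  6. ckcA  = {green, gold}
(closed under both — stop)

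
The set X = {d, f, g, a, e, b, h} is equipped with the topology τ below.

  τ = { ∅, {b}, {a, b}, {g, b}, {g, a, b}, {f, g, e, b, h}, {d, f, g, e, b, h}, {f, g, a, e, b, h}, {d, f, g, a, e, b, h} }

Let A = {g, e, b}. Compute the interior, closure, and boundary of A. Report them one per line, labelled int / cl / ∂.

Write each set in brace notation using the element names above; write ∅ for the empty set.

opens ⊆ A: ∅, {b}, {g, b}; union → int = {g, b}
complement {d, f, a, h}; its interior ∅; cl(A) = X∖∅ = {d, f, g, a, e, b, h}
boundary = {d, f, g, a, e, b, h} ∖ {g, b} = {d, f, a, e, h}

int(A) = {g, b}
cl(A)  = {d, f, g, a, e, b, h}
∂A     = {d, f, a, e, h}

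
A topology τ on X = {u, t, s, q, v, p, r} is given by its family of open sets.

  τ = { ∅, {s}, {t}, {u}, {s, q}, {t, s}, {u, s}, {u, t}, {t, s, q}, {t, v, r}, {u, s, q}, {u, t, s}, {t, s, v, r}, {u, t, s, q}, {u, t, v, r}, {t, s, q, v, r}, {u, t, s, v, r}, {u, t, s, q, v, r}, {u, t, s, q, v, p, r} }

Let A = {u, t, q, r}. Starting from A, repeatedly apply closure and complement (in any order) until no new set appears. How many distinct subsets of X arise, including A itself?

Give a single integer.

closure: X∖int(X∖A) = X∖{s} = {u, t, q, v, p, r}
Let k=closure and c=complement:
  1. A     = {u, t, q, r}
  2. kA    = {u, t, q, v, p, r}
  3. cA    = {s, v, p}
  4. ckA   = {s}
  5. kcA   = {s, q, v, p, r}
  6. kckA  = {s, q, p}
  7. ckcA  = {u, t}
  8. ckckA = {u, t, v, r}
  9. kckcA = {u, t, v, p, r}
  10. ckckcA = {s, q}
— saturated at 10

10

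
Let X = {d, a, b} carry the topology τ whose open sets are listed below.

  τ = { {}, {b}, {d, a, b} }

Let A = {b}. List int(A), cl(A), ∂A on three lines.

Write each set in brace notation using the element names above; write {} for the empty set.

U open, U⊆A: {}, {b}. int(A) = ⋃ = {b}
X∖A={d, a}, int(X∖A)={}, hence cl(A)={d, a, b}
∂A: remove int from cl → {d, a}

int(A) = {b}
cl(A)  = {d, a, b}
∂A     = {d, a}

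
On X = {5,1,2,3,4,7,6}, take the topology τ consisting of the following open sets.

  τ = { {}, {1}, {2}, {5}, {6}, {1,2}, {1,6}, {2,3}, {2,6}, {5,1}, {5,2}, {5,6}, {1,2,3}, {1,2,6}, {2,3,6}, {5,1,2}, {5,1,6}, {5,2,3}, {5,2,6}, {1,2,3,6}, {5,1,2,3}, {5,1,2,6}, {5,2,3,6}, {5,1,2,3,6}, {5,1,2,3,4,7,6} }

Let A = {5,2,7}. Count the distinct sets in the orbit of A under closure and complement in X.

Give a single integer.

8

closure: X∖int(X∖A) = X∖{1,6} = {5,2,3,4,7}
Let k=closure and c=complement:
  1. A     = {5,2,7}
  2. kA    = {5,2,3,4,7}
  3. cA    = {1,3,4,6}
  4. ckA   = {1,6}
  5. kcA   = {1,3,4,7,6}
  6. kckA  = {1,4,7,6}
  7. ckcA  = {5,2}
  8. ckckA = {5,2,3}
— saturated at 8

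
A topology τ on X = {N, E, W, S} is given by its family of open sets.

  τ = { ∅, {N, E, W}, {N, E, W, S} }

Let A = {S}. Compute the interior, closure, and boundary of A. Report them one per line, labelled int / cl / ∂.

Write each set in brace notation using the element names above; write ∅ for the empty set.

opens ⊆ A: ∅; union → int = ∅
complement {N, E, W}; its interior {N, E, W}; cl(A) = X∖{N, E, W} = {S}
boundary = {S} ∖ ∅ = {S}

int(A) = ∅
cl(A)  = {S}
∂A     = {S}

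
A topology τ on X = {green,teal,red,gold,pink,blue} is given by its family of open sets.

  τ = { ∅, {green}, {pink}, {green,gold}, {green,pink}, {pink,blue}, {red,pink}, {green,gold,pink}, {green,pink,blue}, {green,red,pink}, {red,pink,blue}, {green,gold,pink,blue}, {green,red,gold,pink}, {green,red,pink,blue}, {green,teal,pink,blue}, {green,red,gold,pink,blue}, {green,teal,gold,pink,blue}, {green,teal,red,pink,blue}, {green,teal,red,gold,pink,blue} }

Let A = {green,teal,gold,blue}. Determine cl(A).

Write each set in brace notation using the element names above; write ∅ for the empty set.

{green,teal,gold,blue}

X∖A={red,pink}, int(X∖A)={red,pink}, hence cl(A)={green,teal,gold,blue}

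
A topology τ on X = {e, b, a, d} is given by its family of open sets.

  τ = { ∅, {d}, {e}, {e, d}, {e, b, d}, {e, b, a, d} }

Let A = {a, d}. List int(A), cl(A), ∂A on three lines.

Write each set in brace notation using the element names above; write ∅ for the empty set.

opens ⊆ A: ∅, {d}; union → int = {d}
complement {e, b}; its interior {e}; cl(A) = X∖{e} = {b, a, d}
boundary = {b, a, d} ∖ {d} = {b, a}

int(A) = {d}
cl(A)  = {b, a, d}
∂A     = {b, a}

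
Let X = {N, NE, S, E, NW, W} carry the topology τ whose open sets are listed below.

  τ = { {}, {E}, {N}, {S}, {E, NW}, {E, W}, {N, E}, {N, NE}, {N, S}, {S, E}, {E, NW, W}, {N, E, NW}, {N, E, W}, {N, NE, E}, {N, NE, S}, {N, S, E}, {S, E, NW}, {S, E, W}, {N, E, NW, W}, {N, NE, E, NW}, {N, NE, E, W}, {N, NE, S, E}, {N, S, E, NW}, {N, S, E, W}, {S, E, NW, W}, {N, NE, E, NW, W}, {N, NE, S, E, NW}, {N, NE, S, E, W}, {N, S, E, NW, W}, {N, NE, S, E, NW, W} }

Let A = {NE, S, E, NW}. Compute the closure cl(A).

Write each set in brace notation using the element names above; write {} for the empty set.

cl via duality: int({N, W}) = {N}, so X∖{N} = {NE, S, E, NW, W}

{NE, S, E, NW, W}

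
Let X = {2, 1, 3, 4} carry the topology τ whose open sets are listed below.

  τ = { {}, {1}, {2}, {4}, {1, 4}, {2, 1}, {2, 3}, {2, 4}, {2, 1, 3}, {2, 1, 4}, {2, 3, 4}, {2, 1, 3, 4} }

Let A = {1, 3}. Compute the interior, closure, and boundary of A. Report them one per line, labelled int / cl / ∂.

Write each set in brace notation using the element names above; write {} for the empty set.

int(A) = {1}
cl(A)  = {1, 3}
∂A     = {3}

U open, U⊆A: {}, {1}. int(A) = ⋃ = {1}
X∖A={2, 4}, int(X∖A)={2, 4}, hence cl(A)={1, 3}
∂A: remove int from cl → {3}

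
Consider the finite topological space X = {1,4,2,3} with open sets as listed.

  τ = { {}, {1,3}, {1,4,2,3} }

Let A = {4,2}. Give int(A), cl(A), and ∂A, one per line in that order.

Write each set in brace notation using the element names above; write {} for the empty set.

open subsets of A: {}; so int(A) = {}
closure: X∖int(X∖A) = X∖{1,3} = {4,2}
∂A = {4,2} minus {} = {4,2}

int(A) = {}
cl(A)  = {4,2}
∂A     = {4,2}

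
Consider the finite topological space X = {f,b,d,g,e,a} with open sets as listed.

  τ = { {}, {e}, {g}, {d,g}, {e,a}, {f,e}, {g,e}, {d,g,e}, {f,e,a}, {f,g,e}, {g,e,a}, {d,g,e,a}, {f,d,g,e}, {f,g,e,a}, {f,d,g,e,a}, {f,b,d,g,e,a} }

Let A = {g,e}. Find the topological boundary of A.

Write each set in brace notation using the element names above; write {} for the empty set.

{f,b,d,a}

opens ⊆ A: {}, {e}, {g}, {g,e}; union → int = {g,e}
complement {f,b,d,a}; its interior {}; cl(A) = X∖{} = {f,b,d,g,e,a}
boundary = {f,b,d,g,e,a} ∖ {g,e} = {f,b,d,a}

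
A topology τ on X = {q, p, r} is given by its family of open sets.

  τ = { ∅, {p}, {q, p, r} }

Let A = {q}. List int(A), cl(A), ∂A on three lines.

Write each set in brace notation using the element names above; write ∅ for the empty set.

interior: largest open inside A is ∅ (from ∅)
cl via duality: int({p, r}) = {p}, so X∖{p} = {q, r}
cl∖int = {q, r}

int(A) = ∅
cl(A)  = {q, r}
∂A     = {q, r}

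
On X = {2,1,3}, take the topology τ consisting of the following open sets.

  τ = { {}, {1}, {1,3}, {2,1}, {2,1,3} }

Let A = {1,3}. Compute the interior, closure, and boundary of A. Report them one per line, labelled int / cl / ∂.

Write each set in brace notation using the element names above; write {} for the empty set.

interior: largest open inside A is {1,3} (from {}, {1}, {1,3})
cl via duality: int({2}) = {}, so X∖{} = {2,1,3}
cl∖int = {2}

int(A) = {1,3}
cl(A)  = {2,1,3}
∂A     = {2}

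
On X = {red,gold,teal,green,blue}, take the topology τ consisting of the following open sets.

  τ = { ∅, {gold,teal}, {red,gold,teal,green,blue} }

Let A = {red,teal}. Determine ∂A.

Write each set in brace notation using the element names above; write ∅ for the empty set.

opens ⊆ A: ∅; union → int = ∅
complement {gold,green,blue}; its interior ∅; cl(A) = X∖∅ = {red,gold,teal,green,blue}
boundary = {red,gold,teal,green,blue} ∖ ∅ = {red,gold,teal,green,blue}

{red,gold,teal,green,blue}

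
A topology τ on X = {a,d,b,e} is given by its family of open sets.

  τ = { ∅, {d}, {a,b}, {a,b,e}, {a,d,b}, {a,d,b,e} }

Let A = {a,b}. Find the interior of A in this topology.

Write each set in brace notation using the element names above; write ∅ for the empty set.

{a,b}

opens ⊆ A: ∅, {a,b}; union → int = {a,b}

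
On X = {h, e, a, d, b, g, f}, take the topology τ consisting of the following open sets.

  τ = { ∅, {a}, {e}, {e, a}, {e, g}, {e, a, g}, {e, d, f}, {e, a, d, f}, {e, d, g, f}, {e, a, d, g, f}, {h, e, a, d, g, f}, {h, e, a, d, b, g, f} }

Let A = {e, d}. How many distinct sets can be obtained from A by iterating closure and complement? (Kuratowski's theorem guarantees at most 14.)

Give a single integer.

X∖A={h, a, b, g, f}, int(X∖A)={a}, hence cl(A)={h, e, d, b, g, f}
Orbit (k=closure, c=complement):
  1. A     = {e, d}
  2. kA    = {h, e, d, b, g, f}
  3. cA    = {h, a, b, g, f}
  4. ckA   = {a}
  5. kcA   = {h, a, d, b, g, f}
  6. kckA  = {h, a, b}
  7. ckcA  = {e}
  8. ckckA = {e, d, g, f}
(closed under both — stop)

8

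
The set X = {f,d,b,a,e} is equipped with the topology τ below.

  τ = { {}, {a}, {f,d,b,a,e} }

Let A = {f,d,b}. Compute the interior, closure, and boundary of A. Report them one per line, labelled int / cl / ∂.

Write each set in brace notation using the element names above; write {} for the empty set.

open subsets of A: {}; so int(A) = {}
closure: X∖int(X∖A) = X∖{a} = {f,d,b,e}
∂A = {f,d,b,e} minus {} = {f,d,b,e}

int(A) = {}
cl(A)  = {f,d,b,e}
∂A     = {f,d,b,e}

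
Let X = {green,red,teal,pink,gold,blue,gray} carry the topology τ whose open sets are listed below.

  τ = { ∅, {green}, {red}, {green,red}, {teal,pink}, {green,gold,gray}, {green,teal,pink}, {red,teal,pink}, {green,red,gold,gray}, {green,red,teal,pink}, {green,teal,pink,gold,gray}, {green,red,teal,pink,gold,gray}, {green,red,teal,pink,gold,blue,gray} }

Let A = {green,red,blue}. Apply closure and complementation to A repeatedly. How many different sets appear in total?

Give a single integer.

complement {teal,pink,gold,gray}; its interior {teal,pink}; cl(A) = X∖{teal,pink} = {green,red,gold,blue,gray}
With k = closure, c = complement:
  1. A     = {green,red,blue}
  2. kA    = {green,red,gold,blue,gray}
  3. cA    = {teal,pink,gold,gray}
  4. ckA   = {teal,pink}
  5. kcA   = {teal,pink,gold,blue,gray}
  6. kckA  = {teal,pink,blue}
  7. ckcA  = {green,red}
  8. ckckA = {green,red,gold,gray}
k, c of each give nothing new

8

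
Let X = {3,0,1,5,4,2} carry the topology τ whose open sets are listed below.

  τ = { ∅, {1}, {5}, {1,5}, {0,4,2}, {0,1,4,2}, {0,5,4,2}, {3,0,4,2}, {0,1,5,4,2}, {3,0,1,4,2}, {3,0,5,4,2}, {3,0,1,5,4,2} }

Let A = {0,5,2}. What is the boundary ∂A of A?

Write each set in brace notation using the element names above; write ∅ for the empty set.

{3,0,4,2}

open subsets of A: ∅, {5}; so int(A) = {5}
closure: X∖int(X∖A) = X∖{1} = {3,0,5,4,2}
∂A = {3,0,5,4,2} minus {5} = {3,0,4,2}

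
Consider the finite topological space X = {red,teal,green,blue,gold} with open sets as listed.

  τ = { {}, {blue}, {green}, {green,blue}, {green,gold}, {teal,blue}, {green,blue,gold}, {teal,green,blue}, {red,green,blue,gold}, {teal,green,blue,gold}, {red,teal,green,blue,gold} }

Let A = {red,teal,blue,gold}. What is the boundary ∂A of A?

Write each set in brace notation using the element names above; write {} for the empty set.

open subsets of A: {}, {blue}, {teal,blue}; so int(A) = {teal,blue}
closure: X∖int(X∖A) = X∖{green} = {red,teal,blue,gold}
∂A = {red,teal,blue,gold} minus {teal,blue} = {red,gold}

{red,gold}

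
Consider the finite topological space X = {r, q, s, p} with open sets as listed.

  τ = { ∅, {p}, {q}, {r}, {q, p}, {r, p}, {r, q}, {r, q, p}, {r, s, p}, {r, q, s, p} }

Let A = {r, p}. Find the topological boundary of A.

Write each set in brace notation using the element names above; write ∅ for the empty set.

{s}

opens ⊆ A: ∅, {r}, {p}, {r, p}; union → int = {r, p}
complement {q, s}; its interior {q}; cl(A) = X∖{q} = {r, s, p}
boundary = {r, s, p} ∖ {r, p} = {s}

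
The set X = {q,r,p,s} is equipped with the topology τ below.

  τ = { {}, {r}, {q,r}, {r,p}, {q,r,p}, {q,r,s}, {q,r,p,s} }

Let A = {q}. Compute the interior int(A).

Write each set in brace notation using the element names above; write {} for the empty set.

{}

interior: largest open inside A is {} (from {})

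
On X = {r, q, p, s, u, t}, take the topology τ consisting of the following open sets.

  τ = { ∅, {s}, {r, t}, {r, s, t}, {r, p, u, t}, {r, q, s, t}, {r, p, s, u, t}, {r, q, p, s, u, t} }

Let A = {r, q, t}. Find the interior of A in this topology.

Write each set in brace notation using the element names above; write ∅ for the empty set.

{r, t}

opens ⊆ A: ∅, {r, t}; union → int = {r, t}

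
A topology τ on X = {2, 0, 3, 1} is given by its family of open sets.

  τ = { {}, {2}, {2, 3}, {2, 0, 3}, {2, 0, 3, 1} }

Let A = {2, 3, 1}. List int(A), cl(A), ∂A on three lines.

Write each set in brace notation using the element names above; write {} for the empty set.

int(A) = {2, 3}
cl(A)  = {2, 0, 3, 1}
∂A     = {0, 1}

U open, U⊆A: {}, {2}, {2, 3}. int(A) = ⋃ = {2, 3}
X∖A={0}, int(X∖A)={}, hence cl(A)={2, 0, 3, 1}
∂A: remove int from cl → {0, 1}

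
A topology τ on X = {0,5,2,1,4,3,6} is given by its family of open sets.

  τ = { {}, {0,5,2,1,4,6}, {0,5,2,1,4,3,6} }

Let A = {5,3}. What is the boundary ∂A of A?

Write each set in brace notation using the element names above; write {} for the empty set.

{0,5,2,1,4,3,6}

interior: largest open inside A is {} (from {})
cl via duality: int({0,2,1,4,6}) = {}, so X∖{} = {0,5,2,1,4,3,6}
cl∖int = {0,5,2,1,4,3,6}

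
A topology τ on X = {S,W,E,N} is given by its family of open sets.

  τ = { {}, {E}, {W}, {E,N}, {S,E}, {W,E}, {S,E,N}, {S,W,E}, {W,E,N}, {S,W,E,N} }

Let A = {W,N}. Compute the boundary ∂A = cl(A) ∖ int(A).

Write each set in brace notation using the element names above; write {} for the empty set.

opens ⊆ A: {}, {W}; union → int = {W}
complement {S,E}; its interior {S,E}; cl(A) = X∖{S,E} = {W,N}
boundary = {W,N} ∖ {W} = {N}

{N}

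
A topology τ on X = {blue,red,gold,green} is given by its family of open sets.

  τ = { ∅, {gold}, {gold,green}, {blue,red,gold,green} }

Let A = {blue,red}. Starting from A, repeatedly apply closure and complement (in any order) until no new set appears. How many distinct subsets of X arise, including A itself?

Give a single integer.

cl via duality: int({gold,green}) = {gold,green}, so X∖{gold,green} = {blue,red}
Write k for closure, c for complement:
  1. A     = {blue,red}
  2. cA    = {gold,green}
  3. kcA   = {blue,red,gold,green}
  4. ckcA  = ∅
applying k or c yields no new set

4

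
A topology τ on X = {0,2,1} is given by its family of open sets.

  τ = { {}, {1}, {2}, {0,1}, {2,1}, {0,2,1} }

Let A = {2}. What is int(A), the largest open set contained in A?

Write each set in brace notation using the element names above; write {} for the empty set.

open subsets of A: {}, {2}; so int(A) = {2}

{2}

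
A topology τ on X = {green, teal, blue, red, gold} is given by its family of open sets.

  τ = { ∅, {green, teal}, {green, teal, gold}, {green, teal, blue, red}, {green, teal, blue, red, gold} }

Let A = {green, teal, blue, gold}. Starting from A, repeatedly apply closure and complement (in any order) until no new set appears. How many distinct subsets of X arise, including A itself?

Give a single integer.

6

cl via duality: int({red}) = ∅, so X∖∅ = {green, teal, blue, red, gold}
Write k for closure, c for complement:
  1. A     = {green, teal, blue, gold}
  2. kA    = {green, teal, blue, red, gold}
  3. cA    = {red}
  4. ckA   = ∅
  5. kcA   = {blue, red}
  6. ckcA  = {green, teal, gold}
applying k or c yields no new set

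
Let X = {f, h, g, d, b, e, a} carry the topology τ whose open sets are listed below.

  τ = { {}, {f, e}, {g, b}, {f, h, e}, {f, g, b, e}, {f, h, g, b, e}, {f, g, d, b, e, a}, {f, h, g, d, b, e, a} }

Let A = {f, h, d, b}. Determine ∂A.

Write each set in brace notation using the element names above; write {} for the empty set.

U open, U⊆A: {}. int(A) = ⋃ = {}
X∖A={g, e, a}, int(X∖A)={}, hence cl(A)={f, h, g, d, b, e, a}
∂A: remove int from cl → {f, h, g, d, b, e, a}

{f, h, g, d, b, e, a}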